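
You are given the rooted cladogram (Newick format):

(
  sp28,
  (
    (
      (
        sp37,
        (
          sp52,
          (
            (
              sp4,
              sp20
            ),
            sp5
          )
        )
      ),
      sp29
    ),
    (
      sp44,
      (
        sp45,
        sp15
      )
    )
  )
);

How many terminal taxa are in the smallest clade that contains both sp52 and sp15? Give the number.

9

The MRCA of sp52 and sp15 is the node subtending (((sp37,(sp52,((sp4,sp20),sp5))),sp29),(sp44,(sp45,sp15))).
That clade contains 9 terminal taxa: sp15, sp20, sp29, sp37, sp4, sp44, sp45, sp5, sp52.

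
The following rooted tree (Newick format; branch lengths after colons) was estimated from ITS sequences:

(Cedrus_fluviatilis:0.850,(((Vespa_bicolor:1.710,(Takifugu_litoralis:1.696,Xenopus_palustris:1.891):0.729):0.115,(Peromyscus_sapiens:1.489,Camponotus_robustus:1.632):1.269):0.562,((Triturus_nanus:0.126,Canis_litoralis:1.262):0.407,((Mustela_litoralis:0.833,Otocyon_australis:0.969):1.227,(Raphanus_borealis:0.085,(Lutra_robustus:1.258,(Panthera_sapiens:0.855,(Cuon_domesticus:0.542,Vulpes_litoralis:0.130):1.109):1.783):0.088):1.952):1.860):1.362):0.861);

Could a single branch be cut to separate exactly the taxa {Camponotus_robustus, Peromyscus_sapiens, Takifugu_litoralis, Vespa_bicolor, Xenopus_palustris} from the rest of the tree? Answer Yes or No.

Yes

The most recent common ancestor of these taxa subtends ((Vespa_bicolor,(Takifugu_litoralis,Xenopus_palustris)),(Peromyscus_sapiens,Camponotus_robustus)).
That clade has exactly 5 tips — every listed taxon and nothing else — so the group is monophyletic.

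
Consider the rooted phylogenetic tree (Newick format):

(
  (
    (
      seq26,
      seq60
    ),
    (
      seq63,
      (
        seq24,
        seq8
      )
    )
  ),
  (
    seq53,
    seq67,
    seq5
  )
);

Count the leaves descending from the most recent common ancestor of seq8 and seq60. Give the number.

5

The MRCA of seq8 and seq60 is the node subtending ((seq26,seq60),(seq63,(seq24,seq8))).
That clade contains 5 terminal taxa: seq24, seq26, seq60, seq63, seq8.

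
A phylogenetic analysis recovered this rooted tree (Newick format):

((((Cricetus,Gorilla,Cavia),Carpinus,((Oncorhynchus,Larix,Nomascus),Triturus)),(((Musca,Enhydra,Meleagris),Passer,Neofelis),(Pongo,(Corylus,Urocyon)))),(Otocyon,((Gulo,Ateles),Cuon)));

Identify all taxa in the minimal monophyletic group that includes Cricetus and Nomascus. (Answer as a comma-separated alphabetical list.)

Tracing Cricetus: it sits inside (Cricetus,Gorilla,Cavia).
Tracing Nomascus: it sits inside (Oncorhynchus,Larix,Nomascus).
The smallest clade enclosing both is ((Cricetus,Gorilla,Cavia),Carpinus,((Oncorhynchus,Larix,Nomascus),Triturus)); the answer is its 8 terminal taxa in alphabetical order.

Carpinus, Cavia, Cricetus, Gorilla, Larix, Nomascus, Oncorhynchus, Triturus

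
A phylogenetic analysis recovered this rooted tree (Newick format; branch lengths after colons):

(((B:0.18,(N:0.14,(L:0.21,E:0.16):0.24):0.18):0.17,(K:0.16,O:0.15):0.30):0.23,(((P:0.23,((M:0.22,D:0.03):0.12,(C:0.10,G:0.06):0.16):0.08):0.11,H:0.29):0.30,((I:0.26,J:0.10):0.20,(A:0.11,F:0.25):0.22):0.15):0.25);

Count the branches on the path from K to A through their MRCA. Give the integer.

The MRCA of K and A is the root of the tree.
From K up to that node: 3 branches. From A up to the same node: 4 branches. Total: 3 + 4 = 7.

7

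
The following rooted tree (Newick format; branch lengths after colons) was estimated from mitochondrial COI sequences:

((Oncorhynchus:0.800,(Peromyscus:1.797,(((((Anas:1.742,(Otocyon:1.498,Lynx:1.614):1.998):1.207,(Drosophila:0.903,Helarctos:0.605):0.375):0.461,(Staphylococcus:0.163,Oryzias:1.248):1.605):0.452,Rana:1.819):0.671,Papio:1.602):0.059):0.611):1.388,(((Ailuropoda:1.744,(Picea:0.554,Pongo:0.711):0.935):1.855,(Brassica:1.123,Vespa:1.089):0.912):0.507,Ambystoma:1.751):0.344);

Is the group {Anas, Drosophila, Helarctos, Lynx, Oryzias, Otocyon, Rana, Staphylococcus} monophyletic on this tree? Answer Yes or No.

The most recent common ancestor of these taxa subtends ((((Anas,(Otocyon,Lynx)),(Drosophila,Helarctos)),(Staphylococcus,Oryzias)),Rana).
That clade has exactly 8 tips — every listed taxon and nothing else — so the group is monophyletic.

Yes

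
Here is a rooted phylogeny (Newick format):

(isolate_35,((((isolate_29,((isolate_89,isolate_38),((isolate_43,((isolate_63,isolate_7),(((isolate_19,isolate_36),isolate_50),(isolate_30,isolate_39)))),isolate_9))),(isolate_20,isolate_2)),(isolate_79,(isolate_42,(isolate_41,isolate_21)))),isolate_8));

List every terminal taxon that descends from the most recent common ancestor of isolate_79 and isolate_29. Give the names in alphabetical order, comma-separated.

isolate_19, isolate_2, isolate_20, isolate_21, isolate_29, isolate_30, isolate_36, isolate_38, isolate_39, isolate_41, isolate_42, isolate_43, isolate_50, isolate_63, isolate_7, isolate_79, isolate_89, isolate_9

Tracing isolate_79: it sits inside (isolate_79,(isolate_42,(isolate_41,isolate_21))).
Tracing isolate_29: it sits inside (isolate_29,((isolate_89,isolate_38),((isolate_43,((isolate_63,isolate_7),(((isolate_19,isolate_36),isolate_50),(isolate_30,isolate_39)))),isolate_9))).
The smallest clade enclosing both is (((isolate_29,((isolate_89,isolate_38),((isolate_43,((isolate_63,isolate_7),(((isolate_19,isolate_36),isolate_50),(isolate_30,isolate_39)))),isolate_9))),(isolate_20,isolate_2)),(isolate_79,(isolate_42,(isolate_41,isolate_21)))); the answer is its 18 terminal taxa in alphabetical order.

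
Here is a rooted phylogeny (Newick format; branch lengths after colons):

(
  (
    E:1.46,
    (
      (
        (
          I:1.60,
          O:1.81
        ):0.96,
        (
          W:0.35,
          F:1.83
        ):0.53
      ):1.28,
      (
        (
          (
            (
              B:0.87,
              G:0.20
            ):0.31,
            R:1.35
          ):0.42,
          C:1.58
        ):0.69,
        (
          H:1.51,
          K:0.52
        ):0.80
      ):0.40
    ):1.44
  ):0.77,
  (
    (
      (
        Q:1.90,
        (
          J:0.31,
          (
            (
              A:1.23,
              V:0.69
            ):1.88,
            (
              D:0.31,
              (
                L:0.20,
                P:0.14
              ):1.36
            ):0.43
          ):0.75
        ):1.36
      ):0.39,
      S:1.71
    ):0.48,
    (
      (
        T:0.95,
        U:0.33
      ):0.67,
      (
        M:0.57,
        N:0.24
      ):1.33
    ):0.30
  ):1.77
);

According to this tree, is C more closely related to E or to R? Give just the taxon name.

The MRCA of C and R subtends (((B,G),R),C) (4 taxa).
The MRCA of C and E subtends (E,(((I,O),(W,F)),((((B,G),R),C),(H,K)))) (11 taxa).
The first is nested inside the second, so C shares a more recent common ancestor with R.

R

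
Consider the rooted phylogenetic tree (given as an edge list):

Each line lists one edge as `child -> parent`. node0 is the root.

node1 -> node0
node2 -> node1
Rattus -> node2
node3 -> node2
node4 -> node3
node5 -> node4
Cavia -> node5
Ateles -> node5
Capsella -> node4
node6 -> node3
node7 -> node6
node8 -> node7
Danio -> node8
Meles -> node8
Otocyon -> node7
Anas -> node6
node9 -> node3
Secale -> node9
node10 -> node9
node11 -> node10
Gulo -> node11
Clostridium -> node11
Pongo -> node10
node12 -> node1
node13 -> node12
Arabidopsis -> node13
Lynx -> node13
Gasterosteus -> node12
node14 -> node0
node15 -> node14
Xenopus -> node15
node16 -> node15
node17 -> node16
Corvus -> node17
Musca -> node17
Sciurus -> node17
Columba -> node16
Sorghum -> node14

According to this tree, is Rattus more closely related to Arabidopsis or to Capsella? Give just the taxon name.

Capsella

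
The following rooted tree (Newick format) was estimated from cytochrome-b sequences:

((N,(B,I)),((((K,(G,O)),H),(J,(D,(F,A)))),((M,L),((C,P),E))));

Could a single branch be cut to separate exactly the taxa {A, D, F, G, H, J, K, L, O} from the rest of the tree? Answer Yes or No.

No

The MRCA of the listed taxa subtends ((((K,(G,O)),H),(J,(D,(F,A)))),((M,L),((C,P),E))).
That clade also contains C, E, M, P, which are not in the proposed group, so the group is not monophyletic.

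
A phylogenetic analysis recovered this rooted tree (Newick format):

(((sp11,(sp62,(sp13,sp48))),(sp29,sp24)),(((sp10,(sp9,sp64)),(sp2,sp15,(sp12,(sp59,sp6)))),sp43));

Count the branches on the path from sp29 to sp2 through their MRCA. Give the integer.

The MRCA of sp29 and sp2 is the root of the tree.
From sp29 up to that node: 3 branches. From sp2 up to the same node: 4 branches. Total: 3 + 4 = 7.

7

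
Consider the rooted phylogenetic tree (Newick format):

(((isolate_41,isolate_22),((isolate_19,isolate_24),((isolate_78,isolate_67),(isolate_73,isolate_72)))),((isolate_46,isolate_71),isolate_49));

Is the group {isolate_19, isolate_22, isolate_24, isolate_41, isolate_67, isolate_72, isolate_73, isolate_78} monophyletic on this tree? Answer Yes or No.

Yes

The most recent common ancestor of these taxa subtends ((isolate_41,isolate_22),((isolate_19,isolate_24),((isolate_78,isolate_67),(isolate_73,isolate_72)))).
That clade has exactly 8 tips — every listed taxon and nothing else — so the group is monophyletic.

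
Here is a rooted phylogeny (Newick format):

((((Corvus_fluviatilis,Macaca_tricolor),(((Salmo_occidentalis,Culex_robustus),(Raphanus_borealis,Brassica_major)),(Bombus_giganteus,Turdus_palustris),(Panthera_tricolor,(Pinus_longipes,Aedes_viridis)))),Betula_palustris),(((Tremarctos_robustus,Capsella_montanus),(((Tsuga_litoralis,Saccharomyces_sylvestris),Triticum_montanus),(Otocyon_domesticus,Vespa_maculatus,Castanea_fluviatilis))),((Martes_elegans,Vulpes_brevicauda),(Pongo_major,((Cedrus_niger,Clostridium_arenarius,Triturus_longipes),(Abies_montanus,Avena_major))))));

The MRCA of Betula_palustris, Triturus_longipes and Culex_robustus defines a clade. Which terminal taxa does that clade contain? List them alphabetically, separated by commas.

Tracing Betula_palustris: it sits inside (((Corvus_fluviatilis,Macaca_tricolor),(((Salmo_occidentalis,Culex_robustus),(Raphanus_borealis,Brassica_major)),(Bombus_giganteus,Turdus_palustris),(Panthera_tricolor,(Pinus_longipes,Aedes_viridis)))),Betula_palustris).
Tracing Triturus_longipes: it sits inside (Cedrus_niger,Clostridium_arenarius,Triturus_longipes).
Tracing Culex_robustus: it sits inside (Salmo_occidentalis,Culex_robustus).
The smallest clade enclosing all 3 is the whole tree (their MRCA is the root), so the answer is all 28 tips in alphabetical order.

Abies_montanus, Aedes_viridis, Avena_major, Betula_palustris, Bombus_giganteus, Brassica_major, Capsella_montanus, Castanea_fluviatilis, Cedrus_niger, Clostridium_arenarius, Corvus_fluviatilis, Culex_robustus, Macaca_tricolor, Martes_elegans, Otocyon_domesticus, Panthera_tricolor, Pinus_longipes, Pongo_major, Raphanus_borealis, Saccharomyces_sylvestris, Salmo_occidentalis, Tremarctos_robustus, Triticum_montanus, Triturus_longipes, Tsuga_litoralis, Turdus_palustris, Vespa_maculatus, Vulpes_brevicauda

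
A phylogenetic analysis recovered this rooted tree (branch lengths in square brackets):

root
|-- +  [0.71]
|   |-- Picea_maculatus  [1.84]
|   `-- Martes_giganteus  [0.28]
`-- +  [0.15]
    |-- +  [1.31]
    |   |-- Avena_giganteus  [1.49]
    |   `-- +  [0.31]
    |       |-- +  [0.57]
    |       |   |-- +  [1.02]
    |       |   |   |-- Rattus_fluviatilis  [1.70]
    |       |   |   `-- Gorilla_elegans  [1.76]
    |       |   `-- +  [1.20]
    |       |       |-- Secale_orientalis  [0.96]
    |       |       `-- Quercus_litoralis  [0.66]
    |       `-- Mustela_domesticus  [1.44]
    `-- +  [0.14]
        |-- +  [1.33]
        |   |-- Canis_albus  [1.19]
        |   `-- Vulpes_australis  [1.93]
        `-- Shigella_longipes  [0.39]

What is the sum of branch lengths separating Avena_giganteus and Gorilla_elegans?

The path runs Avena_giganteus → … → MRCA → … → Gorilla_elegans; the MRCA is the node subtending (Avena_giganteus,(((Rattus_fluviatilis,Gorilla_elegans),(Secale_orientalis,Quercus_litoralis)),Mustela_domesticus)).
Branch lengths along that path: 1.49 + 0.31 + 0.57 + 1.02 + 1.76 = 5.15.

5.15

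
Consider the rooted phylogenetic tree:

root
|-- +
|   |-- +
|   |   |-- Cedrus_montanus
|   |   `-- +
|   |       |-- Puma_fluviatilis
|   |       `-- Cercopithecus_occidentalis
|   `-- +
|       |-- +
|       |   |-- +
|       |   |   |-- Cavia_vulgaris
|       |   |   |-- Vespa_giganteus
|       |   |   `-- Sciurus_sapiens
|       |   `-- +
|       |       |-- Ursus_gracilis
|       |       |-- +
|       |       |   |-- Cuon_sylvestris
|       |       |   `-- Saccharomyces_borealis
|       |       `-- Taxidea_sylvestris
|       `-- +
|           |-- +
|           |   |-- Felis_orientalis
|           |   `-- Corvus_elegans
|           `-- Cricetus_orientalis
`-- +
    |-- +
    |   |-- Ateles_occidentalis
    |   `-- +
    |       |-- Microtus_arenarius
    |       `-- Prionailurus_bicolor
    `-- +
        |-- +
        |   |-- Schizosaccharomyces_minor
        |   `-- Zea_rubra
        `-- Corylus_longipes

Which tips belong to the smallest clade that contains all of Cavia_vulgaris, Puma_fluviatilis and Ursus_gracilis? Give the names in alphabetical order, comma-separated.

Tracing Cavia_vulgaris: it sits inside (Cavia_vulgaris,Vespa_giganteus,Sciurus_sapiens).
Tracing Puma_fluviatilis: it sits inside (Puma_fluviatilis,Cercopithecus_occidentalis).
Tracing Ursus_gracilis: it sits inside (Ursus_gracilis,(Cuon_sylvestris,Saccharomyces_borealis),Taxidea_sylvestris).
The smallest clade enclosing all 3 is ((Cedrus_montanus,(Puma_fluviatilis,Cercopithecus_occidentalis)),(((Cavia_vulgaris,Vespa_giganteus,Sciurus_sapiens),(Ursus_gracilis,(Cuon_sylvestris,Saccharomyces_borealis),Taxidea_sylvestris)),((Felis_orientalis,Corvus_elegans),Cricetus_orientalis))); the answer is its 13 terminal taxa in alphabetical order.

Cavia_vulgaris, Cedrus_montanus, Cercopithecus_occidentalis, Corvus_elegans, Cricetus_orientalis, Cuon_sylvestris, Felis_orientalis, Puma_fluviatilis, Saccharomyces_borealis, Sciurus_sapiens, Taxidea_sylvestris, Ursus_gracilis, Vespa_giganteus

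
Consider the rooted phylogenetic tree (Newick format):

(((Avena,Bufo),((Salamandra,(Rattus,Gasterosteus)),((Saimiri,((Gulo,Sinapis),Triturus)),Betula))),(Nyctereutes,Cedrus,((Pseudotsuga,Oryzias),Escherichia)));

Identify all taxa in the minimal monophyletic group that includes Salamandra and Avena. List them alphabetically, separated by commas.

Avena, Betula, Bufo, Gasterosteus, Gulo, Rattus, Saimiri, Salamandra, Sinapis, Triturus

Tracing Salamandra: it sits inside (Salamandra,(Rattus,Gasterosteus)).
Tracing Avena: it sits inside (Avena,Bufo).
The smallest clade enclosing both is ((Avena,Bufo),((Salamandra,(Rattus,Gasterosteus)),((Saimiri,((Gulo,Sinapis),Triturus)),Betula))); the answer is its 10 terminal taxa in alphabetical order.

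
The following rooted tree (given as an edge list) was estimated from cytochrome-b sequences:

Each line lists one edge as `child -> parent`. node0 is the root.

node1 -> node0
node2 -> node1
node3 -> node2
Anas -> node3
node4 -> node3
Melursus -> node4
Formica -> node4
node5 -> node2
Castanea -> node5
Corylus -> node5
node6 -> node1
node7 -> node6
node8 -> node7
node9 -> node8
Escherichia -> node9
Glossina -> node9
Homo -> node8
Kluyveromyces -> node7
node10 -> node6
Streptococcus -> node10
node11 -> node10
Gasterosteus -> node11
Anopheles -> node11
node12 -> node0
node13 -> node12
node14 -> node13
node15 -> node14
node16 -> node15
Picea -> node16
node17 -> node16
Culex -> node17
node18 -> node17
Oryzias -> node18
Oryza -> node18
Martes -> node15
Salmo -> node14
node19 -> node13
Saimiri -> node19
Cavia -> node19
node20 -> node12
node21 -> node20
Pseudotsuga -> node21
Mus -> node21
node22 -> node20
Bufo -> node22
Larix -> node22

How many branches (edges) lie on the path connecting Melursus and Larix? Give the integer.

The MRCA of Melursus and Larix is the root of the tree.
From Melursus up to that node: 5 branches. From Larix up to the same node: 4 branches. Total: 5 + 4 = 9.

9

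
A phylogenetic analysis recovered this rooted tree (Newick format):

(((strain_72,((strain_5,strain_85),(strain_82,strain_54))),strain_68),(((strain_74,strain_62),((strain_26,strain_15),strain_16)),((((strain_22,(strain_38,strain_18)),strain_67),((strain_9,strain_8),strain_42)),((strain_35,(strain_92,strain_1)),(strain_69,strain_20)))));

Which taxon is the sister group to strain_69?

strain_69 attaches to the tree at the node subtending (strain_69,strain_20).
The other lineage descending from that same node — the sister group — is the single tip strain_20.

strain_20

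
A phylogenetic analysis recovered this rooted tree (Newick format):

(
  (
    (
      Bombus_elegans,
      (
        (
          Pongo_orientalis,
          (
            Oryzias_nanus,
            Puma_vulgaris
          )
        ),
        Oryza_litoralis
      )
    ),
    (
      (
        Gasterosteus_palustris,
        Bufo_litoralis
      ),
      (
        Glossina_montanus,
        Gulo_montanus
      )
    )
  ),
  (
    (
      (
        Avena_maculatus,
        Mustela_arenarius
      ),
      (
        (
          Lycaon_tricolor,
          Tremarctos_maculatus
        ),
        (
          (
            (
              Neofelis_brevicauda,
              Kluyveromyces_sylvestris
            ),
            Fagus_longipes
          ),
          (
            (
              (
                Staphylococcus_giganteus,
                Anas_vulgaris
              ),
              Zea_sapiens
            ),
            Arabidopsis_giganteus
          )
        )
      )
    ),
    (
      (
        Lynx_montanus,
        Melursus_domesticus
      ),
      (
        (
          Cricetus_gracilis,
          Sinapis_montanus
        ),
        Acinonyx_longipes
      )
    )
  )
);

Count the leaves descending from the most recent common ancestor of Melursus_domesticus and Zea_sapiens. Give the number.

16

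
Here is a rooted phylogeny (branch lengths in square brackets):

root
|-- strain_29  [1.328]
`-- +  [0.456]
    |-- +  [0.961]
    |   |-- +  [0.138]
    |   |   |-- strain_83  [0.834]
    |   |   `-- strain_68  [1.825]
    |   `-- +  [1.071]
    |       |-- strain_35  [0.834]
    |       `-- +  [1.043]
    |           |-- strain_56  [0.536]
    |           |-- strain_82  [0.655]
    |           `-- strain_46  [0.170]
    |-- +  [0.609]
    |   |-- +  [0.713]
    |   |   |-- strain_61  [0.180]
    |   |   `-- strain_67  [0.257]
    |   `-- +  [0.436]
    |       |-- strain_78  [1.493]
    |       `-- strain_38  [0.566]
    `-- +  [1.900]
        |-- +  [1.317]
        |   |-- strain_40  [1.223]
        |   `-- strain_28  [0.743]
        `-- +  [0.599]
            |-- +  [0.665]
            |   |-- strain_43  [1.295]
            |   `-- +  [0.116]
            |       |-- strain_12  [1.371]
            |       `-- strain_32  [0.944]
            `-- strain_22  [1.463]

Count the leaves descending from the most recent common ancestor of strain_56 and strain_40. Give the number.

16

The MRCA of strain_56 and strain_40 is the node subtending (((strain_83,strain_68),(strain_35,(strain_56,strain_82,strain_46))),((strain_61,strain_67),(strain_78,strain_38)),((strain_40,strain_28),((strain_43,(strain_12,strain_32)),strain_22))).
That clade contains 16 terminal taxa: strain_12, strain_22, strain_28, strain_32, strain_35, strain_38, strain_40, strain_43, strain_46, strain_56, strain_61, strain_67, strain_68, strain_78, strain_82, strain_83.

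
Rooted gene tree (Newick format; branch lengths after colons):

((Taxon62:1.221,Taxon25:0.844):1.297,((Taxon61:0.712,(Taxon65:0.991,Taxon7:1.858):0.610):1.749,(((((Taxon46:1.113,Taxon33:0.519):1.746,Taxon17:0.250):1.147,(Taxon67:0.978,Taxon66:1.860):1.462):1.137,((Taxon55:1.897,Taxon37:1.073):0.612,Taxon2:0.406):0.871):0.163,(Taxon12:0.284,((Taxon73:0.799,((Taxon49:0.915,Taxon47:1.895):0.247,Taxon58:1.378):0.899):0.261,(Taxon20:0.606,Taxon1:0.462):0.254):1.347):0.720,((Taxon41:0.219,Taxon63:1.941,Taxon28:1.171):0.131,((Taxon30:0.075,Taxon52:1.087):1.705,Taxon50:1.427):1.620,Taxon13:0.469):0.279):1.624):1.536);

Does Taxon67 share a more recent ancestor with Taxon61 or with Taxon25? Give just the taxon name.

Taxon61

The MRCA of Taxon67 and Taxon61 subtends ((Taxon61,(Taxon65,Taxon7)),(((((Taxon46,Taxon33),Taxon17),(Taxon67,Taxon66)),((Taxon55,Taxon37),Taxon2)),(Taxon12,((Taxon73,((Taxon49,Taxon47),Taxon58)),(Taxon20,Taxon1))),((Taxon41,Taxon63,Taxon28),((Taxon30,Taxon52),Taxon50),Taxon13))) (25 taxa).
The MRCA of Taxon67 and Taxon25 is the root, subtending the entire tree (27 taxa).
The first is nested inside the second, so Taxon67 shares a more recent common ancestor with Taxon61.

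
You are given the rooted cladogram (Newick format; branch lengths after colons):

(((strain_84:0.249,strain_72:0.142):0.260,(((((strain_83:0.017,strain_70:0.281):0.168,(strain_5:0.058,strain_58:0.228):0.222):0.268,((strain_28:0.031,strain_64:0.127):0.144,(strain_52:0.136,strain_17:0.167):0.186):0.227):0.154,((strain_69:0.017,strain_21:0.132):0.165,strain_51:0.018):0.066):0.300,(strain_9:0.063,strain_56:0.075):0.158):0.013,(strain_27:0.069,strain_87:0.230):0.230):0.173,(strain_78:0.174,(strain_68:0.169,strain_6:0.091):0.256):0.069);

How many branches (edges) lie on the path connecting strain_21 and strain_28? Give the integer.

The MRCA of strain_21 and strain_28 is the node subtending ((((strain_83,strain_70),(strain_5,strain_58)),((strain_28,strain_64),(strain_52,strain_17))),((strain_69,strain_21),strain_51)).
From strain_21 up to that node: 3 branches. From strain_28 up to the same node: 4 branches. Total: 3 + 4 = 7.

7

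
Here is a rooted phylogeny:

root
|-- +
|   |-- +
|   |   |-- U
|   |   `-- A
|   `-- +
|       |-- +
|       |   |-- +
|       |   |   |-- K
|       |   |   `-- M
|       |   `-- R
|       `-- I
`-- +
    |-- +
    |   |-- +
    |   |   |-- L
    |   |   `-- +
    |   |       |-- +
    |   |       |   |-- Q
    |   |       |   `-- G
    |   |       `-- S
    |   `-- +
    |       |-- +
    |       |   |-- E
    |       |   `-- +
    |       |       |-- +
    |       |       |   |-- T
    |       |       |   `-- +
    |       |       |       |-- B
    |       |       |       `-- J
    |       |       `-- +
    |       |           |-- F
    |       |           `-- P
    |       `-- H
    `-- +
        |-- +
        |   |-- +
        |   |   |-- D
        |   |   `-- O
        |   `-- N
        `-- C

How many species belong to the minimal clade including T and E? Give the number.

6

The MRCA of T and E is the node subtending (E,((T,(B,J)),(F,P))).
That clade contains 6 terminal taxa: B, E, F, J, P, T.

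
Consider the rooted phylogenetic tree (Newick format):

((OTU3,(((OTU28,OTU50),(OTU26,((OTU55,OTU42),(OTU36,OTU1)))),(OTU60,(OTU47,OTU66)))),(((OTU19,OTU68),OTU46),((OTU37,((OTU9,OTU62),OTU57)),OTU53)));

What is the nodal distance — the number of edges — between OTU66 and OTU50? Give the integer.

6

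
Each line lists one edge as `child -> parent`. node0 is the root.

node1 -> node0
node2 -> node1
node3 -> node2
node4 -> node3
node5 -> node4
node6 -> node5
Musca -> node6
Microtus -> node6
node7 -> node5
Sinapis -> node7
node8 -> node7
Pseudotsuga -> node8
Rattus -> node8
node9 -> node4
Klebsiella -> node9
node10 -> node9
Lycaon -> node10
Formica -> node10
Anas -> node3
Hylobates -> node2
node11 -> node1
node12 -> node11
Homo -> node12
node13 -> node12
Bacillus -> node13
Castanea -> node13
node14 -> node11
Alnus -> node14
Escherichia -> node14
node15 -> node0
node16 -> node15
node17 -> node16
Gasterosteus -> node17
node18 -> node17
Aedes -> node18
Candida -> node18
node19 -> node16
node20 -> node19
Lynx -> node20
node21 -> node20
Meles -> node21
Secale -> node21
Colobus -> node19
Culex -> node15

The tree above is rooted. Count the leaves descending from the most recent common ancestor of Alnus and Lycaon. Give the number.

The MRCA of Alnus and Lycaon is the node subtending ((((((Musca,Microtus),(Sinapis,(Pseudotsuga,Rattus))),(Klebsiella,(Lycaon,Formica))),Anas),Hylobates),((Homo,(Bacillus,Castanea)),(Alnus,Escherichia))).
That clade contains 15 terminal taxa: Alnus, Anas, Bacillus, Castanea, Escherichia, Formica, Homo, Hylobates, Klebsiella, Lycaon, Microtus, Musca, Pseudotsuga, Rattus, Sinapis.

15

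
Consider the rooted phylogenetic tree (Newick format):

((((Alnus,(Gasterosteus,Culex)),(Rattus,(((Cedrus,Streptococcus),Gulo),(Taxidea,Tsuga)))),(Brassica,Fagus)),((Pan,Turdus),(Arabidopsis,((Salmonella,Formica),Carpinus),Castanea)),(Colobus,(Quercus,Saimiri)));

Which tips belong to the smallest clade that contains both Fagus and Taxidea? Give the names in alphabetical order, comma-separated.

Alnus, Brassica, Cedrus, Culex, Fagus, Gasterosteus, Gulo, Rattus, Streptococcus, Taxidea, Tsuga

Tracing Fagus: it sits inside (Brassica,Fagus).
Tracing Taxidea: it sits inside (Taxidea,Tsuga).
The smallest clade enclosing both is (((Alnus,(Gasterosteus,Culex)),(Rattus,(((Cedrus,Streptococcus),Gulo),(Taxidea,Tsuga)))),(Brassica,Fagus)); the answer is its 11 terminal taxa in alphabetical order.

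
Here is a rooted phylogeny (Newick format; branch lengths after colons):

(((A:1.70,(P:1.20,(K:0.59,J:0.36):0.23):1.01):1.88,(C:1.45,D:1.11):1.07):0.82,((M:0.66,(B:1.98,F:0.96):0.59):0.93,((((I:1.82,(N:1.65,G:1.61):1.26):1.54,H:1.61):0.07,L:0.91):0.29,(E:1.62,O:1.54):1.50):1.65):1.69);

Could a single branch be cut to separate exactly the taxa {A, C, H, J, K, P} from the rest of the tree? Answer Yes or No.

The MRCA of the listed taxa is the root, so the smallest clade containing them is the whole tree.
That clade also contains B, D, E, F, G, I, L, M, N, O, which are not in the proposed group, so the group is not monophyletic.

No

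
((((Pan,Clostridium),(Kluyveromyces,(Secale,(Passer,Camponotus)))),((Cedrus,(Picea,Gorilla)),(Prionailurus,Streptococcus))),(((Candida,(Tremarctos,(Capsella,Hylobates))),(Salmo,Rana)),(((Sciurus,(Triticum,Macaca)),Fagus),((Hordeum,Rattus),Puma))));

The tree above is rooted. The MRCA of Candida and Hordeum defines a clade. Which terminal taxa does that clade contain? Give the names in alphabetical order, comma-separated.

Candida, Capsella, Fagus, Hordeum, Hylobates, Macaca, Puma, Rana, Rattus, Salmo, Sciurus, Tremarctos, Triticum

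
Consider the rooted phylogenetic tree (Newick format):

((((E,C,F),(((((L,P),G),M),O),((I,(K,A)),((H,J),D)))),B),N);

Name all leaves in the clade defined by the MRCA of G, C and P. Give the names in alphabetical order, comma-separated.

A, C, D, E, F, G, H, I, J, K, L, M, O, P

Tracing G: it sits inside ((L,P),G).
Tracing C: it sits inside (E,C,F).
Tracing P: it sits inside (L,P).
The smallest clade enclosing all 3 is ((E,C,F),(((((L,P),G),M),O),((I,(K,A)),((H,J),D)))); the answer is its 14 terminal taxa in alphabetical order.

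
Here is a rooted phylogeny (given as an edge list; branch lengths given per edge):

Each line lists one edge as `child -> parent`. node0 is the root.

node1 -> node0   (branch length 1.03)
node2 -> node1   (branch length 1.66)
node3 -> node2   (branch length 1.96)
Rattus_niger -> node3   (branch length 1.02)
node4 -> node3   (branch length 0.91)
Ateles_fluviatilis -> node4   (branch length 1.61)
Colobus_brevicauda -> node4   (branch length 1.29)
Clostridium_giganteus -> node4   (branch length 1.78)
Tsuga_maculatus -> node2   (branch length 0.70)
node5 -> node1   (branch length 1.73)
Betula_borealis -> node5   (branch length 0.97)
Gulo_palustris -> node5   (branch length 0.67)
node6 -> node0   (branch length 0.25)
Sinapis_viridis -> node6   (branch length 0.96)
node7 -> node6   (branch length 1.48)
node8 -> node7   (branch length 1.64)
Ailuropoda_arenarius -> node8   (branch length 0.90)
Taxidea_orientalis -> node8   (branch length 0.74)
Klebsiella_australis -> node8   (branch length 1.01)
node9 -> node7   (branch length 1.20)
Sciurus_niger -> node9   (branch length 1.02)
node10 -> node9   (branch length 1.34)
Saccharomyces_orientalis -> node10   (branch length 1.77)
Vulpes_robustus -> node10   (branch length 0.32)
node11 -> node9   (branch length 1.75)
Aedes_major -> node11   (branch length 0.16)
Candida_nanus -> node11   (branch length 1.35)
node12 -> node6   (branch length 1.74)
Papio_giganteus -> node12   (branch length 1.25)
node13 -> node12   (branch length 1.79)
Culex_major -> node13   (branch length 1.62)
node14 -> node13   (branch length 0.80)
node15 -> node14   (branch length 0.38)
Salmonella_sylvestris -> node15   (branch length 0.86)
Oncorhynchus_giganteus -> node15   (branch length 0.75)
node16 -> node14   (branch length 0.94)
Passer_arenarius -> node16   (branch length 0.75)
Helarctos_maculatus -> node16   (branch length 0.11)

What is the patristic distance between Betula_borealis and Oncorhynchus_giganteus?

9.44

The path runs Betula_borealis → … → MRCA → … → Oncorhynchus_giganteus; the MRCA is the root of the tree.
Branch lengths along that path: 0.97 + 1.73 + 1.03 + 0.25 + 1.74 + 1.79 + 0.80 + 0.38 + 0.75 = 9.44.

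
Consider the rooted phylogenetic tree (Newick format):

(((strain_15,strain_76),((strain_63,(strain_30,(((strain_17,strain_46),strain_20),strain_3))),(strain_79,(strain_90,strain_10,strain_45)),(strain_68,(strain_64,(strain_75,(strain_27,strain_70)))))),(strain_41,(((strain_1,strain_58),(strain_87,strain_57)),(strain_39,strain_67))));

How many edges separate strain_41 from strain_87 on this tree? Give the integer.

The MRCA of strain_41 and strain_87 is the node subtending (strain_41,(((strain_1,strain_58),(strain_87,strain_57)),(strain_39,strain_67))).
From strain_41 up to that node: 1 branch. From strain_87 up to the same node: 4 branches. Total: 1 + 4 = 5.

5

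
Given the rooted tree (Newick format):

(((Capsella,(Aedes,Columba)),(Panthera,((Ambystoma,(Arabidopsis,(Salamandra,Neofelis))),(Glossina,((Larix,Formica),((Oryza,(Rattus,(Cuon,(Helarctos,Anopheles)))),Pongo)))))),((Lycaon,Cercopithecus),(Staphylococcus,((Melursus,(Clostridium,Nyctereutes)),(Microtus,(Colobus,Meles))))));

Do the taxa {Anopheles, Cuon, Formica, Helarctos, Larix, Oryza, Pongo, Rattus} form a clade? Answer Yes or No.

The most recent common ancestor of these taxa subtends ((Larix,Formica),((Oryza,(Rattus,(Cuon,(Helarctos,Anopheles)))),Pongo)).
That clade has exactly 8 tips — every listed taxon and nothing else — so the group is monophyletic.

Yes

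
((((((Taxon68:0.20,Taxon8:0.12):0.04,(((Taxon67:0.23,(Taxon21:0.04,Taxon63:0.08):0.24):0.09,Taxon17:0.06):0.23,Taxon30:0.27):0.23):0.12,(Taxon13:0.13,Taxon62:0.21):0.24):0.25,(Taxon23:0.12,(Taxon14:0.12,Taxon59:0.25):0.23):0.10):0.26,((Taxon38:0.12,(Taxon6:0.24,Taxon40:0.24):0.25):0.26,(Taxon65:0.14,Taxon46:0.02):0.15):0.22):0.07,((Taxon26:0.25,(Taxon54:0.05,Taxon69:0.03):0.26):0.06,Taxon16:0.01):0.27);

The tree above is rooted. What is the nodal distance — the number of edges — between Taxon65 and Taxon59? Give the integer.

The MRCA of Taxon65 and Taxon59 is the node subtending (((((Taxon68,Taxon8),(((Taxon67,(Taxon21,Taxon63)),Taxon17),Taxon30)),(Taxon13,Taxon62)),(Taxon23,(Taxon14,Taxon59))),((Taxon38,(Taxon6,Taxon40)),(Taxon65,Taxon46))).
From Taxon65 up to that node: 3 branches. From Taxon59 up to the same node: 4 branches. Total: 3 + 4 = 7.

7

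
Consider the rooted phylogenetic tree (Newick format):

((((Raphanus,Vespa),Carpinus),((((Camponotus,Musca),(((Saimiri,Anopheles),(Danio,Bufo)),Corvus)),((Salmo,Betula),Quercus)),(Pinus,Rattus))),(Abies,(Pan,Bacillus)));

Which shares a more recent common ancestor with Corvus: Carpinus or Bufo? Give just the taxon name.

Bufo

The MRCA of Corvus and Bufo subtends (((Saimiri,Anopheles),(Danio,Bufo)),Corvus) (5 taxa).
The MRCA of Corvus and Carpinus subtends (((Raphanus,Vespa),Carpinus),((((Camponotus,Musca),(((Saimiri,Anopheles),(Danio,Bufo)),Corvus)),((Salmo,Betula),Quercus)),(Pinus,Rattus))) (15 taxa).
The first is nested inside the second, so Corvus shares a more recent common ancestor with Bufo.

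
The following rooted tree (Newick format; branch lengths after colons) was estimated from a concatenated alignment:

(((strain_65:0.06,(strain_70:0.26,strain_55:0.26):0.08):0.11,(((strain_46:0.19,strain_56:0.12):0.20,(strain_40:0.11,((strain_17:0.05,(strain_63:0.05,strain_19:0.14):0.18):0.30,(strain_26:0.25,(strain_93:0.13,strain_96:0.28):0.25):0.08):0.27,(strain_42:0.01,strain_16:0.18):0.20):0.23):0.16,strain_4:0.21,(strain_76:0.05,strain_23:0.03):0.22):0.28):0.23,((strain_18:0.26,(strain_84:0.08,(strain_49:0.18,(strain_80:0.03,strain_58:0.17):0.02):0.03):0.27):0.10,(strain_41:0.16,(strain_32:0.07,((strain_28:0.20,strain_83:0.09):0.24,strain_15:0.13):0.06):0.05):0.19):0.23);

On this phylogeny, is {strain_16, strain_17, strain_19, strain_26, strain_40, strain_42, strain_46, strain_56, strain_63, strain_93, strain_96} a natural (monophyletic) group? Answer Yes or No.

Yes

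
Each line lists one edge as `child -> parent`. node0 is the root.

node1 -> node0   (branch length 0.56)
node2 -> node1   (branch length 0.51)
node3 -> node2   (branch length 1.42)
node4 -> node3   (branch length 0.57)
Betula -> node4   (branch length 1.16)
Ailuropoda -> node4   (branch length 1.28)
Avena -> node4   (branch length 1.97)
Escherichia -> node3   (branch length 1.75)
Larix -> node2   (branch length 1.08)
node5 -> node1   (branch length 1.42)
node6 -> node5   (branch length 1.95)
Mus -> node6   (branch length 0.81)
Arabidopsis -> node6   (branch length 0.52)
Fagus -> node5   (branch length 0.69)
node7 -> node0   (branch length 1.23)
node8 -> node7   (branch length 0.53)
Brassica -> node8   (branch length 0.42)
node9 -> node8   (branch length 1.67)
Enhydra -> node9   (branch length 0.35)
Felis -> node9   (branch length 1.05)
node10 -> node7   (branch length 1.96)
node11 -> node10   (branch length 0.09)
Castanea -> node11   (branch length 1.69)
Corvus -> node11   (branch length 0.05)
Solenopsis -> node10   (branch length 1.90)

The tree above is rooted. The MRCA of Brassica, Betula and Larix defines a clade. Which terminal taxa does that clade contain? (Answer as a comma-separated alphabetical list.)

Ailuropoda, Arabidopsis, Avena, Betula, Brassica, Castanea, Corvus, Enhydra, Escherichia, Fagus, Felis, Larix, Mus, Solenopsis

Tracing Brassica: it sits inside (Brassica,(Enhydra,Felis)).
Tracing Betula: it sits inside (Betula,Ailuropoda,Avena).
Tracing Larix: it sits inside (((Betula,Ailuropoda,Avena),Escherichia),Larix).
The smallest clade enclosing all 3 is the whole tree (their MRCA is the root), so the answer is all 14 tips in alphabetical order.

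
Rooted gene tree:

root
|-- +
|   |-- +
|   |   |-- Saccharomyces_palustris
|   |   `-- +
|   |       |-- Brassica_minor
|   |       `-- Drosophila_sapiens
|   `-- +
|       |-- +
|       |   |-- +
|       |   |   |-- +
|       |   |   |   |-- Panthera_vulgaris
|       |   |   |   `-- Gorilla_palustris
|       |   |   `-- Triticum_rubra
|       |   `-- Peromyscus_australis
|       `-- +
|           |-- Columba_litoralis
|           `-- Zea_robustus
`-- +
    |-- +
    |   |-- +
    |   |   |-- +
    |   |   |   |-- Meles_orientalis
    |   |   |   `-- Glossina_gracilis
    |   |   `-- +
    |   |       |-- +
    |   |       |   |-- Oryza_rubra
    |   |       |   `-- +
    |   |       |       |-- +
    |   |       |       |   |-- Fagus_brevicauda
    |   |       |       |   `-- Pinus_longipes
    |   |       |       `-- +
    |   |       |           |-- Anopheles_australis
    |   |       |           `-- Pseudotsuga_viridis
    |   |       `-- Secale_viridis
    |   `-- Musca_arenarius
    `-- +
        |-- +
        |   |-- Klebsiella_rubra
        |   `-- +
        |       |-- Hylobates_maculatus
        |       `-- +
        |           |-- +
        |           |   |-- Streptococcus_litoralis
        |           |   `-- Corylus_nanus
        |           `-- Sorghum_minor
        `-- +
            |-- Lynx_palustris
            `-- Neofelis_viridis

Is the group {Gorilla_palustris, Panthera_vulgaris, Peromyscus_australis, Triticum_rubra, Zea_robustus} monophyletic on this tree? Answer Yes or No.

The MRCA of the listed taxa subtends ((((Panthera_vulgaris,Gorilla_palustris),Triticum_rubra),Peromyscus_australis),(Columba_litoralis,Zea_robustus)).
That clade also contains Columba_litoralis, which is not in the proposed group, so the group is not monophyletic.

No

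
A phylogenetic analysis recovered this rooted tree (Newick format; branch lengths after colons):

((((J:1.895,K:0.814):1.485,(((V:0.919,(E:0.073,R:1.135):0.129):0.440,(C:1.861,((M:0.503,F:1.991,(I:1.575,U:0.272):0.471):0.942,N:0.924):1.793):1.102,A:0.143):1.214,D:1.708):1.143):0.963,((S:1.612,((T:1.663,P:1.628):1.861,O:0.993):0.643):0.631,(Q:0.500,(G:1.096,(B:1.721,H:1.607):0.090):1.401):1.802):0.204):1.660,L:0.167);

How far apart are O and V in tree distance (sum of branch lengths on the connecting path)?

7.150

The path runs O → … → MRCA → … → V; the MRCA is the node subtending (((J,K),(((V,(E,R)),(C,((M,F,(I,U)),N)),A),D)),((S,((T,P),O)),(Q,(G,(B,H))))).
Branch lengths along that path: 0.993 + 0.643 + 0.631 + 0.204 + 0.963 + 1.143 + 1.214 + 0.440 + 0.919 = 7.150.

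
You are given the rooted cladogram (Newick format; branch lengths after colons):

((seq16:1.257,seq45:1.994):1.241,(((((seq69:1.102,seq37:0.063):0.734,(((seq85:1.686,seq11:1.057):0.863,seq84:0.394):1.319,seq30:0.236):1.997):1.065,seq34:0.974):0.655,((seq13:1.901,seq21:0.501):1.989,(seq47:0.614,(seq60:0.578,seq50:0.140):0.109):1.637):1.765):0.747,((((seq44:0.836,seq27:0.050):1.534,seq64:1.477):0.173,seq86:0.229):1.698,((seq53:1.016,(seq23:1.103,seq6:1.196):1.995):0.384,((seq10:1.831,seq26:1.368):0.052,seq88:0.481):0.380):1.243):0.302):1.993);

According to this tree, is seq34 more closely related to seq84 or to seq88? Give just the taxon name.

seq84

The MRCA of seq34 and seq84 subtends (((seq69,seq37),(((seq85,seq11),seq84),seq30)),seq34) (7 taxa).
The MRCA of seq34 and seq88 subtends (((((seq69,seq37),(((seq85,seq11),seq84),seq30)),seq34),((seq13,seq21),(seq47,(seq60,seq50)))),((((seq44,seq27),seq64),seq86),((seq53,(seq23,seq6)),((seq10,seq26),seq88)))) (22 taxa).
The first is nested inside the second, so seq34 shares a more recent common ancestor with seq84.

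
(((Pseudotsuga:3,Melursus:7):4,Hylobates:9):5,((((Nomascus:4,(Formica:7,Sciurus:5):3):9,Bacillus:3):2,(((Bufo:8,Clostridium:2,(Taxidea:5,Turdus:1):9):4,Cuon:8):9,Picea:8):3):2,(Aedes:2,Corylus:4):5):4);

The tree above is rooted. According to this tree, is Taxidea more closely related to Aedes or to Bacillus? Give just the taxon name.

Bacillus

The MRCA of Taxidea and Bacillus subtends (((Nomascus,(Formica,Sciurus)),Bacillus),(((Bufo,Clostridium,(Taxidea,Turdus)),Cuon),Picea)) (10 taxa).
The MRCA of Taxidea and Aedes subtends ((((Nomascus,(Formica,Sciurus)),Bacillus),(((Bufo,Clostridium,(Taxidea,Turdus)),Cuon),Picea)),(Aedes,Corylus)) (12 taxa).
The first is nested inside the second, so Taxidea shares a more recent common ancestor with Bacillus.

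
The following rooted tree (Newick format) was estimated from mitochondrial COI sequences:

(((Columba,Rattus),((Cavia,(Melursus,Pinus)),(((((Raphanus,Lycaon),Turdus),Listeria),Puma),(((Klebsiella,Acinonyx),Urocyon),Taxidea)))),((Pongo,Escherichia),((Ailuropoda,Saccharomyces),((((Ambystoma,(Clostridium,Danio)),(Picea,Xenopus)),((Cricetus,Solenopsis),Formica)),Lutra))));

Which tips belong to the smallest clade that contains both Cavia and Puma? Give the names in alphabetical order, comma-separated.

Tracing Cavia: it sits inside (Cavia,(Melursus,Pinus)).
Tracing Puma: it sits inside ((((Raphanus,Lycaon),Turdus),Listeria),Puma).
The smallest clade enclosing both is ((Cavia,(Melursus,Pinus)),(((((Raphanus,Lycaon),Turdus),Listeria),Puma),(((Klebsiella,Acinonyx),Urocyon),Taxidea))); the answer is its 12 terminal taxa in alphabetical order.

Acinonyx, Cavia, Klebsiella, Listeria, Lycaon, Melursus, Pinus, Puma, Raphanus, Taxidea, Turdus, Urocyon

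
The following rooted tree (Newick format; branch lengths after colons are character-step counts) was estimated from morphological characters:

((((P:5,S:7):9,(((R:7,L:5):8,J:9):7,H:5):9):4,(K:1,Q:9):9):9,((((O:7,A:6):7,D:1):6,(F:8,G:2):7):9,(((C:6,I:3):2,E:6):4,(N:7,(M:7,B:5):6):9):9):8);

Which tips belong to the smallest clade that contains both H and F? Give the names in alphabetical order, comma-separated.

A, B, C, D, E, F, G, H, I, J, K, L, M, N, O, P, Q, R, S

Tracing H: it sits inside (((R,L),J),H).
Tracing F: it sits inside (F,G).
The smallest clade enclosing both is the whole tree (their MRCA is the root), so the answer is all 19 tips in alphabetical order.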